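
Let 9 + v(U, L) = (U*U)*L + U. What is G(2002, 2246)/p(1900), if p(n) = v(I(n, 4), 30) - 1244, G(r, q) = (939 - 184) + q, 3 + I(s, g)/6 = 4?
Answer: -3001/167 ≈ -17.970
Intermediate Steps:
I(s, g) = 6 (I(s, g) = -18 + 6*4 = -18 + 24 = 6)
v(U, L) = -9 + U + L*U**2 (v(U, L) = -9 + ((U*U)*L + U) = -9 + (U**2*L + U) = -9 + (L*U**2 + U) = -9 + (U + L*U**2) = -9 + U + L*U**2)
G(r, q) = 755 + q
p(n) = -167 (p(n) = (-9 + 6 + 30*6**2) - 1244 = (-9 + 6 + 30*36) - 1244 = (-9 + 6 + 1080) - 1244 = 1077 - 1244 = -167)
G(2002, 2246)/p(1900) = (755 + 2246)/(-167) = 3001*(-1/167) = -3001/167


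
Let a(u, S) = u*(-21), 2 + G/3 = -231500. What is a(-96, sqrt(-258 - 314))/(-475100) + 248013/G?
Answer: -9935925033/27496650050 ≈ -0.36135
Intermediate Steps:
G = -694506 (G = -6 + 3*(-231500) = -6 - 694500 = -694506)
a(u, S) = -21*u
a(-96, sqrt(-258 - 314))/(-475100) + 248013/G = -21*(-96)/(-475100) + 248013/(-694506) = 2016*(-1/475100) + 248013*(-1/694506) = -504/118775 - 82671/231502 = -9935925033/27496650050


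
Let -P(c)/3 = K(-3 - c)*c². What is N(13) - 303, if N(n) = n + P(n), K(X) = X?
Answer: 7822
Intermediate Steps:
P(c) = -3*c²*(-3 - c) (P(c) = -3*(-3 - c)*c² = -3*c²*(-3 - c))
N(n) = n + 3*n²*(3 + n)
N(13) - 303 = 13*(1 + 3*13*(3 + 13)) - 303 = 13*(1 + 3*13*16) - 303 = 13*(1 + 624) - 303 = 13*625 - 303 = 8125 - 303 = 7822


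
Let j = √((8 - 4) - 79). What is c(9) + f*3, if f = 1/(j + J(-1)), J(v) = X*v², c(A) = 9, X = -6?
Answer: 327/37 - 5*I*√3/37 ≈ 8.8378 - 0.23406*I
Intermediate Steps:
J(v) = -6*v²
j = 5*I*√3 (j = √(4 - 79) = √(-75) = 5*I*√3 ≈ 8.6602*I)
f = 1/(-6 + 5*I*√3) (f = 1/(5*I*√3 - 6*(-1)²) = 1/(5*I*√3 - 6*1) = 1/(5*I*√3 - 6) = 1/(-6 + 5*I*√3) ≈ -0.054054 - 0.07802*I)
c(9) + f*3 = 9 + (-2/37 - 5*I*√3/111)*3 = 9 + (-6/37 - 5*I*√3/37) = 327/37 - 5*I*√3/37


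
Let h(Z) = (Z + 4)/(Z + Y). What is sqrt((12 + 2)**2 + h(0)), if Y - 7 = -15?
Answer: sqrt(782)/2 ≈ 13.982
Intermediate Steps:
Y = -8 (Y = 7 - 15 = -8)
h(Z) = (4 + Z)/(-8 + Z) (h(Z) = (Z + 4)/(Z - 8) = (4 + Z)/(-8 + Z))
sqrt((12 + 2)**2 + h(0)) = sqrt((12 + 2)**2 + (4 + 0)/(-8 + 0)) = sqrt(14**2 + 4/(-8)) = sqrt(196 - 1/8*4) = sqrt(196 - 1/2) = sqrt(391/2) = sqrt(782)/2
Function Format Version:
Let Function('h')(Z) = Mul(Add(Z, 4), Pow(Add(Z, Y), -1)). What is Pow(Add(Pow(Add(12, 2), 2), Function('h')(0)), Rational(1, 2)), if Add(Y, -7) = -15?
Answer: Mul(Rational(1, 2), Pow(782, Rational(1, 2))) ≈ 13.982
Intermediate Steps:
Y = -8 (Y = Add(7, -15) = -8)
Function('h')(Z) = Mul(Pow(Add(-8, Z), -1), Add(4, Z)) (Function('h')(Z) = Mul(Add(Z, 4), Pow(Add(Z, -8), -1)) = Mul(Add(4, Z), Pow(Add(-8, Z), -1)) = Mul(Pow(Add(-8, Z), -1), Add(4, Z)))
Pow(Add(Pow(Add(12, 2), 2), Function('h')(0)), Rational(1, 2)) = Pow(Add(Pow(Add(12, 2), 2), Mul(Pow(Add(-8, 0), -1), Add(4, 0))), Rational(1, 2)) = Pow(Add(Pow(14, 2), Mul(Pow(-8, -1), 4)), Rational(1, 2)) = Pow(Add(196, Mul(Rational(-1, 8), 4)), Rational(1, 2)) = Pow(Add(196, Rational(-1, 2)), Rational(1, 2)) = Pow(Rational(391, 2), Rational(1, 2)) = Mul(Rational(1, 2), Pow(782, Rational(1, 2)))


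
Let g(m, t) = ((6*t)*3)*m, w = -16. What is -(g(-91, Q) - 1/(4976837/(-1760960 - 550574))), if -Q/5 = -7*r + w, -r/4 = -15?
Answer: 17771486321546/4976837 ≈ 3.5708e+6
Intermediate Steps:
r = 60 (r = -4*(-15) = 60)
Q = 2180 (Q = -5*(-7*60 - 16) = -5*(-420 - 16) = -5*(-436) = 2180)
g(m, t) = 18*m*t (g(m, t) = (18*t)*m = 18*m*t)
-(g(-91, Q) - 1/(4976837/(-1760960 - 550574))) = -(18*(-91)*2180 - 1/(4976837/(-1760960 - 550574))) = -(-3570840 - 1/(4976837/(-2311534))) = -(-3570840 - 1/(4976837*(-1/2311534))) = -(-3570840 - 1/(-4976837/2311534)) = -(-3570840 - 1*(-2311534/4976837)) = -(-3570840 + 2311534/4976837) = -1*(-17771486321546/4976837) = 17771486321546/4976837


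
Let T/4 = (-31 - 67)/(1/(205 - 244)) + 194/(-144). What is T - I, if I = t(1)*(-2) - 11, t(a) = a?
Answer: 275321/18 ≈ 15296.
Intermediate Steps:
I = -13 (I = 1*(-2) - 11 = -2 - 11 = -13)
T = 275087/18 (T = 4*((-31 - 67)/(1/(205 - 244)) + 194/(-144)) = 4*(-98/(1/(-39)) + 194*(-1/144)) = 4*(-98/(-1/39) - 97/72) = 4*(-98*(-39) - 97/72) = 4*(3822 - 97/72) = 4*(275087/72) = 275087/18 ≈ 15283.)
T - I = 275087/18 - 1*(-13) = 275087/18 + 13 = 275321/18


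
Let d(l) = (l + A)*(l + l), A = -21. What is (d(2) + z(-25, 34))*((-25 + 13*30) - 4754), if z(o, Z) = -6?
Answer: 359898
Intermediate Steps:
d(l) = 2*l*(-21 + l) (d(l) = (l - 21)*(l + l) = (-21 + l)*(2*l) = 2*l*(-21 + l))
(d(2) + z(-25, 34))*((-25 + 13*30) - 4754) = (2*2*(-21 + 2) - 6)*((-25 + 13*30) - 4754) = (2*2*(-19) - 6)*((-25 + 390) - 4754) = (-76 - 6)*(365 - 4754) = -82*(-4389) = 359898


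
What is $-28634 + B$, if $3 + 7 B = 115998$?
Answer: $- \frac{84443}{7} \approx -12063.0$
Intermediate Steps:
$B = \frac{115995}{7}$ ($B = - \frac{3}{7} + \frac{1}{7} \cdot 115998 = - \frac{3}{7} + \frac{115998}{7} = \frac{115995}{7} \approx 16571.0$)
$-28634 + B = -28634 + \frac{115995}{7} = - \frac{84443}{7}$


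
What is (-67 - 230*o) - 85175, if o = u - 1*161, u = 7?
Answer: -49822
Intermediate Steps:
o = -154 (o = 7 - 1*161 = 7 - 161 = -154)
(-67 - 230*o) - 85175 = (-67 - 230*(-154)) - 85175 = (-67 + 35420) - 85175 = 35353 - 85175 = -49822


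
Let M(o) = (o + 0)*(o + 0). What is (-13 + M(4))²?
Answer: 9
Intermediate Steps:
M(o) = o² (M(o) = o*o = o²)
(-13 + M(4))² = (-13 + 4²)² = (-13 + 16)² = 3² = 9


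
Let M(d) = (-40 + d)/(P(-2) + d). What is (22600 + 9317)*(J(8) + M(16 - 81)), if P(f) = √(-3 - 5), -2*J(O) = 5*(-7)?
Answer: 1721443395/2822 + 2234190*I*√2/1411 ≈ 6.1001e+5 + 2239.3*I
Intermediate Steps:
J(O) = 35/2 (J(O) = -5*(-7)/2 = -½*(-35) = 35/2)
P(f) = 2*I*√2 (P(f) = √(-8) = 2*I*√2)
M(d) = (-40 + d)/(d + 2*I*√2) (M(d) = (-40 + d)/(2*I*√2 + d) = (-40 + d)/(d + 2*I*√2))
(22600 + 9317)*(J(8) + M(16 - 81)) = (22600 + 9317)*(35/2 + (-40 + (16 - 81))/((16 - 81) + 2*I*√2)) = 31917*(35/2 + (-40 - 65)/(-65 + 2*I*√2)) = 31917*(35/2 - 105/(-65 + 2*I*√2)) = 1117095/2 - 3351285/(-65 + 2*I*√2)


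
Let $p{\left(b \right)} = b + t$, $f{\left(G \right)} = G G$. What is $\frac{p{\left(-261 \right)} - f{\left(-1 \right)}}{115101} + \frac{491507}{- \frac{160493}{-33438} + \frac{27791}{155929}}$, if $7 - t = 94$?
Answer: $\frac{294968729779356480919}{2987422105958955} \approx 98737.0$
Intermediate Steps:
$t = -87$ ($t = 7 - 94 = -87$)
$f{\left(G \right)} = G^{2}$
$p{\left(b \right)} = -87 + b$ ($p{\left(b \right)} = b - 87 = -87 + b$)
$\frac{p{\left(-261 \right)} - f{\left(-1 \right)}}{115101} + \frac{491507}{- \frac{160493}{-33438} + \frac{27791}{155929}} = \frac{\left(-87 - 261\right) - \left(-1\right)^{2}}{115101} + \frac{491507}{- \frac{160493}{-33438} + \frac{27791}{155929}} = \left(-348 - 1\right) \frac{1}{115101} + \frac{491507}{\left(-160493\right) \left(- \frac{1}{33438}\right) + 27791 \cdot \frac{1}{155929}} = \left(-348 - 1\right) \frac{1}{115101} + \frac{491507}{\frac{160493}{33438} + \frac{27791}{155929}} = \left(-349\right) \frac{1}{115101} + \frac{491507}{\frac{25954788455}{5213953902}} = - \frac{349}{115101} + 491507 \cdot \frac{5213953902}{25954788455} = - \frac{349}{115101} + \frac{2562694840510314}{25954788455} = \frac{294968729779356480919}{2987422105958955}$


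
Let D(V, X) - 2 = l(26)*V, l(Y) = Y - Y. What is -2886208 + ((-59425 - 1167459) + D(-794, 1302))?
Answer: -4113090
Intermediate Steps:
l(Y) = 0
D(V, X) = 2 (D(V, X) = 2 + 0*V = 2 + 0 = 2)
-2886208 + ((-59425 - 1167459) + D(-794, 1302)) = -2886208 + ((-59425 - 1167459) + 2) = -2886208 + (-1226884 + 2) = -2886208 - 1226882 = -4113090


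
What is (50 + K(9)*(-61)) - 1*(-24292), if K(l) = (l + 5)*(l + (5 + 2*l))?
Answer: -2986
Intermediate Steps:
K(l) = (5 + l)*(5 + 3*l)
(50 + K(9)*(-61)) - 1*(-24292) = (50 + (25 + 3*9² + 20*9)*(-61)) - 1*(-24292) = (50 + (25 + 3*81 + 180)*(-61)) + 24292 = (50 + (25 + 243 + 180)*(-61)) + 24292 = (50 + 448*(-61)) + 24292 = (50 - 27328) + 24292 = -27278 + 24292 = -2986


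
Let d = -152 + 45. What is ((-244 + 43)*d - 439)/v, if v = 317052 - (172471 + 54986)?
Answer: 21068/89595 ≈ 0.23515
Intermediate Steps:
d = -107
v = 89595 (v = 317052 - 1*227457 = 317052 - 227457 = 89595)
((-244 + 43)*d - 439)/v = ((-244 + 43)*(-107) - 439)/89595 = (-201*(-107) - 439)*(1/89595) = (21507 - 439)*(1/89595) = 21068*(1/89595) = 21068/89595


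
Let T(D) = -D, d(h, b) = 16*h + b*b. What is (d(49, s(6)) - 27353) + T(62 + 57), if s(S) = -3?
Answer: -26679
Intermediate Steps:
d(h, b) = b² + 16*h (d(h, b) = 16*h + b² = b² + 16*h)
(d(49, s(6)) - 27353) + T(62 + 57) = (((-3)² + 16*49) - 27353) - (62 + 57) = ((9 + 784) - 27353) - 1*119 = (793 - 27353) - 119 = -26560 - 119 = -26679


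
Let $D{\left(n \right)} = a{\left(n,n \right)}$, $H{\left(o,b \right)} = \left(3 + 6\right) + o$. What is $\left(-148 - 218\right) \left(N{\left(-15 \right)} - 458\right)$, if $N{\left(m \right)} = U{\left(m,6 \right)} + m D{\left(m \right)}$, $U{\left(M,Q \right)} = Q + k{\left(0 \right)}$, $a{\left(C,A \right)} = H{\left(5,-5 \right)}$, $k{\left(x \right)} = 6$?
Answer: $240096$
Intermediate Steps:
$H{\left(o,b \right)} = 9 + o$
$a{\left(C,A \right)} = 14$ ($a{\left(C,A \right)} = 9 + 5 = 14$)
$D{\left(n \right)} = 14$
$U{\left(M,Q \right)} = 6 + Q$ ($U{\left(M,Q \right)} = Q + 6 = 6 + Q$)
$N{\left(m \right)} = 12 + 14 m$ ($N{\left(m \right)} = \left(6 + 6\right) + m 14 = 12 + 14 m$)
$\left(-148 - 218\right) \left(N{\left(-15 \right)} - 458\right) = \left(-148 - 218\right) \left(\left(12 + 14 \left(-15\right)\right) - 458\right) = - 366 \left(\left(12 - 210\right) - 458\right) = - 366 \left(-198 - 458\right) = \left(-366\right) \left(-656\right) = 240096$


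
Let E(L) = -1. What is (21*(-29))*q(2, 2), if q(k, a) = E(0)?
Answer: 609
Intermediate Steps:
q(k, a) = -1
(21*(-29))*q(2, 2) = (21*(-29))*(-1) = -609*(-1) = 609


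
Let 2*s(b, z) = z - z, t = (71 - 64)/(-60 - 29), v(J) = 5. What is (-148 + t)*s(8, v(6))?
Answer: 0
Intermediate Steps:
t = -7/89 (t = 7/(-89) = 7*(-1/89) = -7/89 ≈ -0.078652)
s(b, z) = 0 (s(b, z) = (z - z)/2 = (½)*0 = 0)
(-148 + t)*s(8, v(6)) = (-148 - 7/89)*0 = -13179/89*0 = 0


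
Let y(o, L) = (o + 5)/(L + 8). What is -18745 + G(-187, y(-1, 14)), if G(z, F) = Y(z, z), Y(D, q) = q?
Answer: -18932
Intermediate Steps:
y(o, L) = (5 + o)/(8 + L)
G(z, F) = z
-18745 + G(-187, y(-1, 14)) = -18745 - 187 = -18932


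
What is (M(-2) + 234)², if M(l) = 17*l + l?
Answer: 39204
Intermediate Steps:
M(l) = 18*l
(M(-2) + 234)² = (18*(-2) + 234)² = (-36 + 234)² = 198² = 39204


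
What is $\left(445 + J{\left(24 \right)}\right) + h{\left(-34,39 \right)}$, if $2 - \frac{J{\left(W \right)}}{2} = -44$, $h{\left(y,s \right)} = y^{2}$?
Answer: $1693$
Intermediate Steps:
$J{\left(W \right)} = 92$ ($J{\left(W \right)} = 4 - -88 = 4 + 88 = 92$)
$\left(445 + J{\left(24 \right)}\right) + h{\left(-34,39 \right)} = \left(445 + 92\right) + \left(-34\right)^{2} = 537 + 1156 = 1693$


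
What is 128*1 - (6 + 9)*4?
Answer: 68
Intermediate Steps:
128*1 - (6 + 9)*4 = 128 - 15*4 = 128 - 1*60 = 128 - 60 = 68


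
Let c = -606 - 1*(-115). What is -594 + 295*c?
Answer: -145439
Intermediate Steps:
c = -491 (c = -606 + 115 = -491)
-594 + 295*c = -594 + 295*(-491) = -594 - 144845 = -145439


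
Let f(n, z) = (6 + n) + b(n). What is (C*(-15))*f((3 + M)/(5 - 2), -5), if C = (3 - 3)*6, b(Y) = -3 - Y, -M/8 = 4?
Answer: 0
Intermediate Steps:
M = -32 (M = -8*4 = -32)
C = 0 (C = 0*6 = 0)
f(n, z) = 3 (f(n, z) = (6 + n) + (-3 - n) = 3)
(C*(-15))*f((3 + M)/(5 - 2), -5) = (0*(-15))*3 = 0*3 = 0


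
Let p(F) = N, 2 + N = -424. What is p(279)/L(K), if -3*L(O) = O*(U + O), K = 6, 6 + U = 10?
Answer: 213/10 ≈ 21.300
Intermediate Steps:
N = -426 (N = -2 - 424 = -426)
p(F) = -426
U = 4 (U = -6 + 10 = 4)
L(O) = -O*(4 + O)/3
p(279)/L(K) = -426*(-1/(2*(4 + 6))) = -426/((-1/3*6*10)) = -426/(-20) = -426*(-1/20) = 213/10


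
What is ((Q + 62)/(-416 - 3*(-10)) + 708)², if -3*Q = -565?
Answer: 670946106769/1340964 ≈ 5.0035e+5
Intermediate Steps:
Q = 565/3 (Q = -⅓*(-565) = 565/3 ≈ 188.33)
((Q + 62)/(-416 - 3*(-10)) + 708)² = ((565/3 + 62)/(-416 - 3*(-10)) + 708)² = (751/(3*(-416 + 30)) + 708)² = ((751/3)/(-386) + 708)² = ((751/3)*(-1/386) + 708)² = (-751/1158 + 708)² = (819113/1158)² = 670946106769/1340964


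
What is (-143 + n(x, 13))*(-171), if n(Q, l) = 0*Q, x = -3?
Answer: 24453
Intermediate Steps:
n(Q, l) = 0
(-143 + n(x, 13))*(-171) = (-143 + 0)*(-171) = -143*(-171) = 24453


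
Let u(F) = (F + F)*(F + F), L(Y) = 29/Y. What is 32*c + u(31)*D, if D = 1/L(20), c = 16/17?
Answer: 1321808/493 ≈ 2681.2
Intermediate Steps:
c = 16/17 (c = 16*(1/17) = 16/17 ≈ 0.94118)
D = 20/29 (D = 1/(29/20) = 20/29 ≈ 0.68966)
u(F) = 4*F² (u(F) = (2*F)*(2*F) = 4*F²)
32*c + u(31)*D = 32*(16/17) + (4*31²)*(20/29) = 512/17 + (4*961)*(20/29) = 512/17 + 3844*(20/29) = 512/17 + 76880/29 = 1321808/493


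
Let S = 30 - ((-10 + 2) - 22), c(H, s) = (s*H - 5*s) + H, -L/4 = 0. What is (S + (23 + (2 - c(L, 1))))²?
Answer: 8100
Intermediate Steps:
L = 0 (L = -4*0 = 0)
c(H, s) = H - 5*s + H*s (c(H, s) = (H*s - 5*s) + H = (-5*s + H*s) + H = H - 5*s + H*s)
S = 60 (S = 30 - (-8 - 22) = 30 - 1*(-30) = 30 + 30 = 60)
(S + (23 + (2 - c(L, 1))))² = (60 + (23 + (2 - (0 - 5*1 + 0*1))))² = (60 + (23 + (2 - (0 - 5 + 0))))² = (60 + (23 + (2 - 1*(-5))))² = (60 + (23 + (2 + 5)))² = (60 + (23 + 7))² = (60 + 30)² = 90² = 8100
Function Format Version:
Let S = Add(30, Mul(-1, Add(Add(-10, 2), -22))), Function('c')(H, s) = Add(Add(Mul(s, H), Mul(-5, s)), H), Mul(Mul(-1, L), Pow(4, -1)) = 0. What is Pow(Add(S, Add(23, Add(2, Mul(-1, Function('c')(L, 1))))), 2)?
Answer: 8100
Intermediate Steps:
L = 0 (L = Mul(-4, 0) = 0)
Function('c')(H, s) = Add(H, Mul(-5, s), Mul(H, s)) (Function('c')(H, s) = Add(Add(Mul(H, s), Mul(-5, s)), H) = Add(Add(Mul(-5, s), Mul(H, s)), H) = Add(H, Mul(-5, s), Mul(H, s)))
S = 60 (S = Add(30, Mul(-1, Add(-8, -22))) = Add(30, Mul(-1, -30)) = Add(30, 30) = 60)
Pow(Add(S, Add(23, Add(2, Mul(-1, Function('c')(L, 1))))), 2) = Pow(Add(60, Add(23, Add(2, Mul(-1, Add(0, Mul(-5, 1), Mul(0, 1)))))), 2) = Pow(Add(60, Add(23, Add(2, Mul(-1, Add(0, -5, 0))))), 2) = Pow(Add(60, Add(23, Add(2, Mul(-1, -5)))), 2) = Pow(Add(60, Add(23, Add(2, 5))), 2) = Pow(Add(60, Add(23, 7)), 2) = Pow(Add(60, 30), 2) = Pow(90, 2) = 8100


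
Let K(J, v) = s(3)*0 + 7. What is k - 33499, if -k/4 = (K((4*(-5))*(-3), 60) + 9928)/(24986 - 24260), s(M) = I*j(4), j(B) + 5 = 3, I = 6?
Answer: -12180007/363 ≈ -33554.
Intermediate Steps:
j(B) = -2 (j(B) = -5 + 3 = -2)
s(M) = -12 (s(M) = 6*(-2) = -12)
K(J, v) = 7 (K(J, v) = -12*0 + 7 = 0 + 7 = 7)
k = -19870/363 (k = -4*(7 + 9928)/(24986 - 24260) = -39740/726 = -4*9935/726 = -19870/363 ≈ -54.738)
k - 33499 = -19870/363 - 33499 = -12180007/363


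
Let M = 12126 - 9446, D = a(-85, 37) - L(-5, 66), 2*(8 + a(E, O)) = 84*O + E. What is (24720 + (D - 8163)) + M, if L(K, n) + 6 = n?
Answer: 41361/2 ≈ 20681.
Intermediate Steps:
a(E, O) = -8 + E/2 + 42*O (a(E, O) = -8 + (84*O + E)/2 = -8 + (E + 84*O)/2 = -8 + (E/2 + 42*O) = -8 + E/2 + 42*O)
L(K, n) = -6 + n
D = 2887/2 (D = (-8 + (½)*(-85) + 42*37) - (-6 + 66) = (-8 - 85/2 + 1554) - 1*60 = 3007/2 - 60 = 2887/2 ≈ 1443.5)
M = 2680
(24720 + (D - 8163)) + M = (24720 + (2887/2 - 8163)) + 2680 = (24720 - 13439/2) + 2680 = 36001/2 + 2680 = 41361/2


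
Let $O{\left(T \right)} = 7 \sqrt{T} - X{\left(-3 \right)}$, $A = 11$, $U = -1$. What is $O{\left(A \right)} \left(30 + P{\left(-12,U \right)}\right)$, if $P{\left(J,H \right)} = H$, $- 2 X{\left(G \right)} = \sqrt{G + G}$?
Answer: $203 \sqrt{11} + \frac{29 i \sqrt{6}}{2} \approx 673.27 + 35.518 i$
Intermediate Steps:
$X{\left(G \right)} = - \frac{\sqrt{2} \sqrt{G}}{2}$ ($X{\left(G \right)} = - \frac{\sqrt{G + G}}{2} = - \frac{\sqrt{2 G}}{2} = - \frac{\sqrt{2} \sqrt{G}}{2}$)
$O{\left(T \right)} = 7 \sqrt{T} + \frac{i \sqrt{6}}{2}$ ($O{\left(T \right)} = 7 \sqrt{T} - - \frac{\sqrt{2} \sqrt{-3}}{2} = 7 \sqrt{T} - - \frac{\sqrt{2} i \sqrt{3}}{2} = 7 \sqrt{T} - - \frac{i \sqrt{6}}{2} = 7 \sqrt{T} + \frac{i \sqrt{6}}{2}$)
$O{\left(A \right)} \left(30 + P{\left(-12,U \right)}\right) = \left(7 \sqrt{11} + \frac{i \sqrt{6}}{2}\right) \left(30 - 1\right) = \left(7 \sqrt{11} + \frac{i \sqrt{6}}{2}\right) 29 = 203 \sqrt{11} + \frac{29 i \sqrt{6}}{2}$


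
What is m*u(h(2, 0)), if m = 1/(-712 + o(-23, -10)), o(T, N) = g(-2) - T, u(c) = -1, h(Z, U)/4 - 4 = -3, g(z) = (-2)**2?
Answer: 1/685 ≈ 0.0014599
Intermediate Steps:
g(z) = 4
h(Z, U) = 4 (h(Z, U) = 16 + 4*(-3) = 16 - 12 = 4)
o(T, N) = 4 - T
m = -1/685 (m = 1/(-712 + (4 - 1*(-23))) = 1/(-712 + (4 + 23)) = 1/(-712 + 27) = 1/(-685) = -1/685 ≈ -0.0014599)
m*u(h(2, 0)) = -1/685*(-1) = 1/685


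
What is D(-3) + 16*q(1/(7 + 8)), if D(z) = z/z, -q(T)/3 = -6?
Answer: 289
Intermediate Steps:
q(T) = 18 (q(T) = -3*(-6) = 18)
D(z) = 1
D(-3) + 16*q(1/(7 + 8)) = 1 + 16*18 = 1 + 288 = 289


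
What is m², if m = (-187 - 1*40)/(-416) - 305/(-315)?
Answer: 1574264329/686859264 ≈ 2.2920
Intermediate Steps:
m = 39677/26208 (m = (-187 - 40)*(-1/416) - 305*(-1/315) = -227*(-1/416) + 61/63 = 227/416 + 61/63 = 39677/26208 ≈ 1.5139)
m² = (39677/26208)² = 1574264329/686859264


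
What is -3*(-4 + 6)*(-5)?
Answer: 30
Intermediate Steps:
-3*(-4 + 6)*(-5) = -6*(-5) = -3*(-10) = 30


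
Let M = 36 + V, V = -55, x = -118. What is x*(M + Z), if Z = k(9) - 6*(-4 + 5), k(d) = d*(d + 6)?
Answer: -12980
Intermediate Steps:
k(d) = d*(6 + d)
M = -19 (M = 36 - 55 = -19)
Z = 129 (Z = 9*(6 + 9) - 6*(-4 + 5) = 9*15 - 6 = 135 - 1*6 = 135 - 6 = 129)
x*(M + Z) = -118*(-19 + 129) = -118*110 = -12980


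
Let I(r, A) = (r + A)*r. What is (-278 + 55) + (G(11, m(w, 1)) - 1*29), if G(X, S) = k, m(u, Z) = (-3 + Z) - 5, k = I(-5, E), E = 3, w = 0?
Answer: -242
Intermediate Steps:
I(r, A) = r*(A + r) (I(r, A) = (A + r)*r = r*(A + r))
k = 10 (k = -5*(3 - 5) = -5*(-2) = 10)
m(u, Z) = -8 + Z
G(X, S) = 10
(-278 + 55) + (G(11, m(w, 1)) - 1*29) = (-278 + 55) + (10 - 1*29) = -223 + (10 - 29) = -223 - 19 = -242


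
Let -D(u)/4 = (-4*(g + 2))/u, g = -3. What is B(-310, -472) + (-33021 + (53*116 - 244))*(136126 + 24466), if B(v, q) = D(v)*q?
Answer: -674989859696/155 ≈ -4.3548e+9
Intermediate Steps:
D(u) = -16/u (D(u) = -4*(-4*(-3 + 2))/u = -4*(-4*(-1))/u = -16/u)
B(v, q) = -16*q/v (B(v, q) = (-16/v)*q = -16*q/v)
B(-310, -472) + (-33021 + (53*116 - 244))*(136126 + 24466) = -16*(-472)/(-310) + (-33021 + (53*116 - 244))*(136126 + 24466) = -16*(-472)*(-1/310) + (-33021 + (6148 - 244))*160592 = -3776/155 + (-33021 + 5904)*160592 = -3776/155 - 27117*160592 = -3776/155 - 4354773264 = -674989859696/155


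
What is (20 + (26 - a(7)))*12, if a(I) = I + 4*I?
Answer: 132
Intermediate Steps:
a(I) = 5*I
(20 + (26 - a(7)))*12 = (20 + (26 - 5*7))*12 = (20 + (26 - 1*35))*12 = (20 + (26 - 35))*12 = (20 - 9)*12 = 11*12 = 132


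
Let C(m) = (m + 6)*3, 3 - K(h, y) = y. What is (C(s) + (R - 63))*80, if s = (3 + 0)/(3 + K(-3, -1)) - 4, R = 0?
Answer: -31200/7 ≈ -4457.1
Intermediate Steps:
K(h, y) = 3 - y
s = -25/7 (s = (3 + 0)/(3 + (3 - 1*(-1))) - 4 = 3/(3 + (3 + 1)) - 4 = 3/(3 + 4) - 4 = 3/7 - 4 = -25/7 ≈ -3.5714)
C(m) = 18 + 3*m (C(m) = (6 + m)*3 = 18 + 3*m)
(C(s) + (R - 63))*80 = ((18 + 3*(-25/7)) + (0 - 63))*80 = ((18 - 75/7) - 63)*80 = (51/7 - 63)*80 = -390/7*80 = -31200/7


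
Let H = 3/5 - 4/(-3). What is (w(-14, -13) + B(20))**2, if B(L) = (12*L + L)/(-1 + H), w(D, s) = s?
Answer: 3455881/49 ≈ 70528.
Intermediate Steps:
H = 29/15 (H = 3*(1/5) - 4*(-1/3) = 3/5 + 4/3 = 29/15 ≈ 1.9333)
B(L) = 195*L/14 (B(L) = (12*L + L)/(-1 + 29/15) = (13*L)/(14/15) = (13*L)*(15/14) = 195*L/14)
(w(-14, -13) + B(20))**2 = (-13 + (195/14)*20)**2 = (-13 + 1950/7)**2 = (1859/7)**2 = 3455881/49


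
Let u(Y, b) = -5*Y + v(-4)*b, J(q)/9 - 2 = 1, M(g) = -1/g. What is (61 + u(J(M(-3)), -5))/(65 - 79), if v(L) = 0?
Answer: 37/7 ≈ 5.2857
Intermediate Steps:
J(q) = 27 (J(q) = 18 + 9*1 = 18 + 9 = 27)
u(Y, b) = -5*Y (u(Y, b) = -5*Y + 0*b = -5*Y + 0 = -5*Y)
(61 + u(J(M(-3)), -5))/(65 - 79) = (61 - 5*27)/(65 - 79) = (61 - 135)/(-14) = -74*(-1/14) = 37/7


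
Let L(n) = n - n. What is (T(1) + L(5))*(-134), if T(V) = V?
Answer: -134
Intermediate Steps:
L(n) = 0
(T(1) + L(5))*(-134) = (1 + 0)*(-134) = 1*(-134) = -134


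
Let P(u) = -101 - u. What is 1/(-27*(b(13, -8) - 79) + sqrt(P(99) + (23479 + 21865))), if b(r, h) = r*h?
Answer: 183/902531 - 2*sqrt(1254)/8122779 ≈ 0.00019404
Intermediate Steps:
b(r, h) = h*r
1/(-27*(b(13, -8) - 79) + sqrt(P(99) + (23479 + 21865))) = 1/(-27*(-8*13 - 79) + sqrt((-101 - 1*99) + (23479 + 21865))) = 1/(-27*(-104 - 79) + sqrt((-101 - 99) + 45344)) = 1/(-27*(-183) + sqrt(-200 + 45344)) = 1/(4941 + sqrt(45144)) = 1/(4941 + 6*sqrt(1254))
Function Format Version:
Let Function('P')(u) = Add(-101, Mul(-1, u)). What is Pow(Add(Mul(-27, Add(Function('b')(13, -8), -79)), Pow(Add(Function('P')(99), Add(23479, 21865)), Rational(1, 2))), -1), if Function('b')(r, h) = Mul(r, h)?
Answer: Add(Rational(183, 902531), Mul(Rational(-2, 8122779), Pow(1254, Rational(1, 2)))) ≈ 0.00019404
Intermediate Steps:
Function('b')(r, h) = Mul(h, r)
Pow(Add(Mul(-27, Add(Function('b')(13, -8), -79)), Pow(Add(Function('P')(99), Add(23479, 21865)), Rational(1, 2))), -1) = Pow(Add(Mul(-27, Add(Mul(-8, 13), -79)), Pow(Add(Add(-101, Mul(-1, 99)), Add(23479, 21865)), Rational(1, 2))), -1) = Pow(Add(Mul(-27, Add(-104, -79)), Pow(Add(Add(-101, -99), 45344), Rational(1, 2))), -1) = Pow(Add(Mul(-27, -183), Pow(Add(-200, 45344), Rational(1, 2))), -1) = Pow(Add(4941, Pow(45144, Rational(1, 2))), -1) = Pow(Add(4941, Mul(6, Pow(1254, Rational(1, 2)))), -1)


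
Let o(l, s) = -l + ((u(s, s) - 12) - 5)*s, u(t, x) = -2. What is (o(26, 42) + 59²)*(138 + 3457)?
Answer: 9551915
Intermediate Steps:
o(l, s) = -l - 19*s (o(l, s) = -l + ((-2 - 12) - 5)*s = -l + (-14 - 5)*s = -l - 19*s)
(o(26, 42) + 59²)*(138 + 3457) = ((-1*26 - 19*42) + 59²)*(138 + 3457) = ((-26 - 798) + 3481)*3595 = (-824 + 3481)*3595 = 2657*3595 = 9551915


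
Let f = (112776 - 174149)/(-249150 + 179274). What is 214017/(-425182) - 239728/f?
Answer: -7122336193803837/26094694886 ≈ -2.7294e+5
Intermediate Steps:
f = 61373/69876 (f = -61373/(-69876) = -61373*(-1/69876) = 61373/69876 ≈ 0.87831)
214017/(-425182) - 239728/f = 214017/(-425182) - 239728/61373/69876 = 214017*(-1/425182) - 239728*69876/61373 = -214017/425182 - 16751233728/61373 = -7122336193803837/26094694886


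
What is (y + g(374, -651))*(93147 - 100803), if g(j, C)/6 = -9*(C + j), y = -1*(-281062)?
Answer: -2266329120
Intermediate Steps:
y = 281062
g(j, C) = -54*C - 54*j (g(j, C) = 6*(-9*(C + j)) = 6*(-9*C - 9*j) = -54*C - 54*j)
(y + g(374, -651))*(93147 - 100803) = (281062 + (-54*(-651) - 54*374))*(93147 - 100803) = (281062 + (35154 - 20196))*(-7656) = (281062 + 14958)*(-7656) = 296020*(-7656) = -2266329120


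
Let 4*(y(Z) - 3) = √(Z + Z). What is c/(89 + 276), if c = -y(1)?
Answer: -3/365 - √2/1460 ≈ -0.0091878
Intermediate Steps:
y(Z) = 3 + √2*√Z/4 (y(Z) = 3 + √(Z + Z)/4 = 3 + √(2*Z)/4 = 3 + (√2*√Z)/4 = 3 + √2*√Z/4)
c = -3 - √2/4 (c = -(3 + √2*√1/4) = -(3 + (¼)*√2*1) = -(3 + √2/4) = -3 - √2/4 ≈ -3.3536)
c/(89 + 276) = (-3 - √2/4)/(89 + 276) = (-3 - √2/4)/365 = (-3 - √2/4)*(1/365) = -3/365 - √2/1460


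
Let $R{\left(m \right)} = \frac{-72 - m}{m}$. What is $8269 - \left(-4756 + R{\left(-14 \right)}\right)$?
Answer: $\frac{91146}{7} \approx 13021.0$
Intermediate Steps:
$R{\left(m \right)} = \frac{-72 - m}{m}$
$8269 - \left(-4756 + R{\left(-14 \right)}\right) = 8269 - \left(-4756 + \frac{-72 - -14}{-14}\right) = 8269 - \left(-4756 - \frac{-72 + 14}{14}\right) = 8269 - \left(-4756 - - \frac{29}{7}\right) = 8269 - \left(-4756 + \frac{29}{7}\right) = 8269 - - \frac{33263}{7} = 8269 + \frac{33263}{7} = \frac{91146}{7}$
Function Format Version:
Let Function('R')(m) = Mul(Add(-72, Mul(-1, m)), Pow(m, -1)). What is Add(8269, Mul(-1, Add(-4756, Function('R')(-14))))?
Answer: Rational(91146, 7) ≈ 13021.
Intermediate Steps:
Function('R')(m) = Mul(Pow(m, -1), Add(-72, Mul(-1, m)))
Add(8269, Mul(-1, Add(-4756, Function('R')(-14)))) = Add(8269, Mul(-1, Add(-4756, Mul(Pow(-14, -1), Add(-72, Mul(-1, -14)))))) = Add(8269, Mul(-1, Add(-4756, Mul(Rational(-1, 14), Add(-72, 14))))) = Add(8269, Mul(-1, Add(-4756, Mul(Rational(-1, 14), -58)))) = Add(8269, Mul(-1, Add(-4756, Rational(29, 7)))) = Add(8269, Mul(-1, Rational(-33263, 7))) = Add(8269, Rational(33263, 7)) = Rational(91146, 7)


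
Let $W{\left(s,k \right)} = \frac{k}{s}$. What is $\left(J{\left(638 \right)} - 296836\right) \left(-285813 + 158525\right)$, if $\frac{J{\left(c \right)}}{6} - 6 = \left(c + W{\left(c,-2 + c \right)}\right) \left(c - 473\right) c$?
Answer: $-51336065043200$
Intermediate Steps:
$J{\left(c \right)} = 36 + 6 c \left(-473 + c\right) \left(c + \frac{-2 + c}{c}\right)$ ($J{\left(c \right)} = 36 + 6 \left(c + \frac{-2 + c}{c}\right) \left(c - 473\right) c = 36 + 6 \left(c + \frac{-2 + c}{c}\right) \left(-473 + c\right) c = 36 + 6 \left(-473 + c\right) \left(c + \frac{-2 + c}{c}\right) c = 36 + 6 c \left(-473 + c\right) \left(c + \frac{-2 + c}{c}\right)$)
$\left(J{\left(638 \right)} - 296836\right) \left(-285813 + 158525\right) = \left(\left(5712 - 1818300 - 2832 \cdot 638^{2} + 6 \cdot 638^{3}\right) - 296836\right) \left(-285813 + 158525\right) = \left(\left(5712 - 1818300 - 1152748608 + 6 \cdot 259694072\right) - 296836\right) \left(-127288\right) = \left(\left(5712 - 1818300 - 1152748608 + 1558164432\right) - 296836\right) \left(-127288\right) = \left(403603236 - 296836\right) \left(-127288\right) = 403306400 \left(-127288\right) = -51336065043200$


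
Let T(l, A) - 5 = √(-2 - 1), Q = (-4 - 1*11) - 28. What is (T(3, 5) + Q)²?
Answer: (38 - I*√3)² ≈ 1441.0 - 131.64*I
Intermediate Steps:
Q = -43 (Q = (-4 - 11) - 28 = -15 - 28 = -43)
T(l, A) = 5 + I*√3 (T(l, A) = 5 + √(-2 - 1) = 5 + √(-3) = 5 + I*√3)
(T(3, 5) + Q)² = ((5 + I*√3) - 43)² = (-38 + I*√3)²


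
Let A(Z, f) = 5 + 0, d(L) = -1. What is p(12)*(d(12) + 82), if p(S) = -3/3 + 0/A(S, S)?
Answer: -81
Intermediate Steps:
A(Z, f) = 5
p(S) = -1 (p(S) = -3/3 + 0/5 = -3*1/3 + 0*(1/5) = -1 + 0 = -1)
p(12)*(d(12) + 82) = -(-1 + 82) = -1*81 = -81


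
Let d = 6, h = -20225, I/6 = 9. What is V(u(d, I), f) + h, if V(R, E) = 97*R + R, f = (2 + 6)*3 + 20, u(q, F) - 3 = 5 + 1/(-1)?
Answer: -19539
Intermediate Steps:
I = 54 (I = 6*9 = 54)
u(q, F) = 7 (u(q, F) = 3 + (5 + 1/(-1)) = 3 + (5 - 1) = 3 + 4 = 7)
f = 44 (f = 8*3 + 20 = 24 + 20 = 44)
V(R, E) = 98*R
V(u(d, I), f) + h = 98*7 - 20225 = 686 - 20225 = -19539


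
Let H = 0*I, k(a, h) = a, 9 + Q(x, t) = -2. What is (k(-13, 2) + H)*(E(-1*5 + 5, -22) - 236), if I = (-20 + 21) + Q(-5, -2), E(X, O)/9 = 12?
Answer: 1664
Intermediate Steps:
Q(x, t) = -11 (Q(x, t) = -9 - 2 = -11)
E(X, O) = 108 (E(X, O) = 9*12 = 108)
I = -10 (I = (-20 + 21) - 11 = 1 - 11 = -10)
H = 0 (H = 0*(-10) = 0)
(k(-13, 2) + H)*(E(-1*5 + 5, -22) - 236) = (-13 + 0)*(108 - 236) = -13*(-128) = 1664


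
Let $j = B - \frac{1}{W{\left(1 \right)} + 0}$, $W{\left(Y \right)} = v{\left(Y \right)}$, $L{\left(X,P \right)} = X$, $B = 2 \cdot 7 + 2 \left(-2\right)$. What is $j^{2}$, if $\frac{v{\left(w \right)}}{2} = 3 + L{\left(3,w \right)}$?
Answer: $\frac{14161}{144} \approx 98.34$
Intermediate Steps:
$B = 10$ ($B = 14 - 4 = 10$)
$v{\left(w \right)} = 12$ ($v{\left(w \right)} = 2 \left(3 + 3\right) = 2 \cdot 6 = 12$)
$W{\left(Y \right)} = 12$
$j = \frac{119}{12}$ ($j = 10 - \frac{1}{12 + 0} = 10 - \frac{1}{12} = \frac{119}{12} \approx 9.9167$)
$j^{2} = \left(\frac{119}{12}\right)^{2} = \frac{14161}{144}$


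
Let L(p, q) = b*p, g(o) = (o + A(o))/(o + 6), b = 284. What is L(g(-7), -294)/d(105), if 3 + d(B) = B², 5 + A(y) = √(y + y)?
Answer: 568/1837 - 142*I*√14/5511 ≈ 0.3092 - 0.09641*I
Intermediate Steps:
A(y) = -5 + √2*√y (A(y) = -5 + √(y + y) = -5 + √(2*y) = -5 + √2*√y)
g(o) = (-5 + o + √2*√o)/(6 + o) (g(o) = (o + (-5 + √2*√o))/(o + 6) = (-5 + o + √2*√o)/(6 + o))
d(B) = -3 + B²
L(p, q) = 284*p
L(g(-7), -294)/d(105) = (284*((-5 - 7 + √2*√(-7))/(6 - 7)))/(-3 + 105²) = (284*((-5 - 7 + √2*(I*√7))/(-1)))/(-3 + 11025) = (284*(-(-5 - 7 + I*√14)))/11022 = (284*(-(-12 + I*√14)))*(1/11022) = (284*(12 - I*√14))*(1/11022) = (3408 - 284*I*√14)*(1/11022) = 568/1837 - 142*I*√14/5511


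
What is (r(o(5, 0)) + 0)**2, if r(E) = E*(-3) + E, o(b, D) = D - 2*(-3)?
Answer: 144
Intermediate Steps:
o(b, D) = 6 + D (o(b, D) = D - 1*(-6) = D + 6 = 6 + D)
r(E) = -2*E (r(E) = -3*E + E = -2*E)
(r(o(5, 0)) + 0)**2 = (-2*(6 + 0) + 0)**2 = (-2*6 + 0)**2 = (-12 + 0)**2 = (-12)**2 = 144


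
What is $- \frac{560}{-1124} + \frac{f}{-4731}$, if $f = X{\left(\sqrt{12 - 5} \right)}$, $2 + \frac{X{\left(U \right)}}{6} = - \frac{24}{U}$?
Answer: $\frac{221904}{443137} + \frac{48 \sqrt{7}}{11039} \approx 0.51226$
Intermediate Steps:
$X{\left(U \right)} = -12 - \frac{144}{U}$ ($X{\left(U \right)} = -12 + 6 \left(- \frac{24}{U}\right) = -12 - \frac{144}{U}$)
$f = -12 - \frac{144 \sqrt{7}}{7}$ ($f = -12 - \frac{144}{\sqrt{12 - 5}} = -12 - \frac{144}{\sqrt{7}} = -12 - 144 \frac{\sqrt{7}}{7} = -12 - \frac{144 \sqrt{7}}{7} \approx -66.427$)
$- \frac{560}{-1124} + \frac{f}{-4731} = - \frac{560}{-1124} + \frac{-12 - \frac{144 \sqrt{7}}{7}}{-4731} = \left(-560\right) \left(- \frac{1}{1124}\right) + \left(-12 - \frac{144 \sqrt{7}}{7}\right) \left(- \frac{1}{4731}\right) = \frac{140}{281} + \left(\frac{4}{1577} + \frac{48 \sqrt{7}}{11039}\right) = \frac{221904}{443137} + \frac{48 \sqrt{7}}{11039}$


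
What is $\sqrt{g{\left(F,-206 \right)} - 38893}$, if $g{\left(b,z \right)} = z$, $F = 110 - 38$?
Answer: $i \sqrt{39099} \approx 197.73 i$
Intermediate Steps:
$F = 72$
$\sqrt{g{\left(F,-206 \right)} - 38893} = \sqrt{-206 - 38893} = \sqrt{-39099} = i \sqrt{39099}$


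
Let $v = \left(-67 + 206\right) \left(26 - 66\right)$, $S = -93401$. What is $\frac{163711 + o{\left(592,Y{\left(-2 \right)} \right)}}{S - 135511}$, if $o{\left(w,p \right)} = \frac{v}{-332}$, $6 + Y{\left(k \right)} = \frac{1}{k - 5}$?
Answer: $- \frac{4529801}{6333232} \approx -0.71524$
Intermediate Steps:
$v = -5560$ ($v = 139 \left(-40\right) = -5560$)
$Y{\left(k \right)} = -6 + \frac{1}{-5 + k}$ ($Y{\left(k \right)} = -6 + \frac{1}{k - 5} = -6 + \frac{1}{-5 + k}$)
$o{\left(w,p \right)} = \frac{1390}{83}$ ($o{\left(w,p \right)} = - \frac{5560}{-332} = \left(-5560\right) \left(- \frac{1}{332}\right) = \frac{1390}{83}$)
$\frac{163711 + o{\left(592,Y{\left(-2 \right)} \right)}}{S - 135511} = \frac{163711 + \frac{1390}{83}}{-93401 - 135511} = \frac{13589403}{83 \left(-228912\right)} = \frac{13589403}{83} \left(- \frac{1}{228912}\right) = - \frac{4529801}{6333232}$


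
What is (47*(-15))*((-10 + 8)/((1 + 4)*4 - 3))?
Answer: 1410/17 ≈ 82.941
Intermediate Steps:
(47*(-15))*((-10 + 8)/((1 + 4)*4 - 3)) = -(-1410)/(5*4 - 3) = -(-1410)/(20 - 3) = -(-1410)/17 = -705*(-2/17) = 1410/17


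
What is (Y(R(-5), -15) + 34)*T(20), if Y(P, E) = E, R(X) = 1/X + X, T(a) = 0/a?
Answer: 0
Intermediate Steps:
T(a) = 0
R(X) = X + 1/X (R(X) = 1/X + X = X + 1/X)
(Y(R(-5), -15) + 34)*T(20) = (-15 + 34)*0 = 19*0 = 0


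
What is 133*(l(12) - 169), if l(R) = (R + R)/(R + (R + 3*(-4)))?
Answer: -22211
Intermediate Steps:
l(R) = 2*R/(-12 + 2*R) (l(R) = (2*R)/(R + (R - 12)) = (2*R)/(R + (-12 + R)) = (2*R)/(-12 + 2*R) = 2*R/(-12 + 2*R))
133*(l(12) - 169) = 133*(12/(-6 + 12) - 169) = 133*(12/6 - 169) = 133*(12*(⅙) - 169) = 133*(2 - 169) = 133*(-167) = -22211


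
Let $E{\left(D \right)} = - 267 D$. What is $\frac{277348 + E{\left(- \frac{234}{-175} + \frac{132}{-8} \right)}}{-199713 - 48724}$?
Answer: $- \frac{98488769}{86952950} \approx -1.1327$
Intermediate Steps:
$\frac{277348 + E{\left(- \frac{234}{-175} + \frac{132}{-8} \right)}}{-199713 - 48724} = \frac{277348 - 267 \left(- \frac{234}{-175} + \frac{132}{-8}\right)}{-199713 - 48724} = \frac{277348 - 267 \left(\left(-234\right) \left(- \frac{1}{175}\right) + 132 \left(- \frac{1}{8}\right)\right)}{-248437} = \left(277348 - 267 \left(\frac{234}{175} - \frac{33}{2}\right)\right) \left(- \frac{1}{248437}\right) = \left(277348 - - \frac{1416969}{350}\right) \left(- \frac{1}{248437}\right) = \left(277348 + \frac{1416969}{350}\right) \left(- \frac{1}{248437}\right) = \frac{98488769}{350} \left(- \frac{1}{248437}\right) = - \frac{98488769}{86952950}$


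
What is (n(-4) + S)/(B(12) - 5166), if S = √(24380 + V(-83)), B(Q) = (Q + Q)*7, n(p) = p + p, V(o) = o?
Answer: 4/2499 - √24297/4998 ≈ -0.029587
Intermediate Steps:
n(p) = 2*p
B(Q) = 14*Q (B(Q) = (2*Q)*7 = 14*Q)
S = √24297 (S = √(24380 - 83) = √24297 ≈ 155.88)
(n(-4) + S)/(B(12) - 5166) = (2*(-4) + √24297)/(14*12 - 5166) = (-8 + √24297)/(168 - 5166) = (-8 + √24297)/(-4998) = (-8 + √24297)*(-1/4998) = 4/2499 - √24297/4998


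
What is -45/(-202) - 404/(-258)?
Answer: 46609/26058 ≈ 1.7887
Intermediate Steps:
-45/(-202) - 404/(-258) = -45*(-1/202) - 404*(-1/258) = 45/202 + 202/129 = 46609/26058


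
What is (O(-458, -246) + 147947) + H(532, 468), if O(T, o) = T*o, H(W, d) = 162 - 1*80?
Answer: 260697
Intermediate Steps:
H(W, d) = 82 (H(W, d) = 162 - 80 = 82)
(O(-458, -246) + 147947) + H(532, 468) = (-458*(-246) + 147947) + 82 = (112668 + 147947) + 82 = 260615 + 82 = 260697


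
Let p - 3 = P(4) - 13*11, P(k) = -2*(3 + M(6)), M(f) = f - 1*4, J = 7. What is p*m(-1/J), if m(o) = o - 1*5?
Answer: 5400/7 ≈ 771.43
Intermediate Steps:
M(f) = -4 + f (M(f) = f - 4 = -4 + f)
P(k) = -10 (P(k) = -2*(3 + (-4 + 6)) = -2*(3 + 2) = -2*5 = -10)
m(o) = -5 + o (m(o) = o - 5 = -5 + o)
p = -150 (p = 3 + (-10 - 13*11) = 3 + (-10 - 143) = 3 - 153 = -150)
p*m(-1/J) = -150*(-5 - 1/7) = -150*(-36/7) = 5400/7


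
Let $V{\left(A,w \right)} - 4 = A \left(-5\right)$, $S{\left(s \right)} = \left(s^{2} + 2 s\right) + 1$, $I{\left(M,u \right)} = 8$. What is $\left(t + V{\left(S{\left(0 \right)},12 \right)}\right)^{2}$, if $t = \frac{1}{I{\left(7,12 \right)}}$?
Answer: $\frac{49}{64} \approx 0.76563$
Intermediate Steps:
$S{\left(s \right)} = 1 + s^{2} + 2 s$
$V{\left(A,w \right)} = 4 - 5 A$ ($V{\left(A,w \right)} = 4 + A \left(-5\right) = 4 - 5 A$)
$t = \frac{1}{8} \approx 0.125$
$\left(t + V{\left(S{\left(0 \right)},12 \right)}\right)^{2} = \left(\frac{1}{8} + \left(4 - 5 \left(1 + 0^{2} + 2 \cdot 0\right)\right)\right)^{2} = \left(\frac{1}{8} + \left(4 - 5 \left(1 + 0 + 0\right)\right)\right)^{2} = \left(\frac{1}{8} + \left(4 - 5\right)\right)^{2} = \left(\frac{1}{8} - 1\right)^{2} = \left(- \frac{7}{8}\right)^{2} = \frac{49}{64}$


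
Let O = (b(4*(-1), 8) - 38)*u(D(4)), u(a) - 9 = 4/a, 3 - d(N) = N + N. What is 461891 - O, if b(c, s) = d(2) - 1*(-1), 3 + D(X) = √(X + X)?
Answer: 461777 - 304*√2 ≈ 4.6135e+5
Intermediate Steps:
D(X) = -3 + √2*√X (D(X) = -3 + √(X + X) = -3 + √(2*X) = -3 + √2*√X)
d(N) = 3 - 2*N (d(N) = 3 - (N + N) = 3 - 2*N)
u(a) = 9 + 4/a
b(c, s) = 0 (b(c, s) = (3 - 2*2) - 1*(-1) = (3 - 4) + 1 = -1 + 1 = 0)
O = -342 - 152/(-3 + 2*√2) (O = (0 - 38)*(9 + 4/(-3 + √2*√4)) = -38*(9 + 4/(-3 + √2*2)) = -38*(9 + 4/(-3 + 2*√2)) = -342 - 152/(-3 + 2*√2) ≈ 543.92)
461891 - O = 461891 - (114 + 304*√2) = 461891 + (-114 - 304*√2) = 461777 - 304*√2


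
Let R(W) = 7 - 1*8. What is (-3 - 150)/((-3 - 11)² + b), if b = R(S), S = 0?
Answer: -51/65 ≈ -0.78462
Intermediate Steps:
R(W) = -1 (R(W) = 7 - 8 = -1)
b = -1
(-3 - 150)/((-3 - 11)² + b) = (-3 - 150)/((-3 - 11)² - 1) = -153/((-14)² - 1) = -153/(196 - 1) = -153/195 = -153*1/195 = -51/65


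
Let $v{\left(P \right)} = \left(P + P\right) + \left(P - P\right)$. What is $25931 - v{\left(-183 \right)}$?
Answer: $26297$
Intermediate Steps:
$v{\left(P \right)} = 2 P$ ($v{\left(P \right)} = 2 P + 0 = 2 P$)
$25931 - v{\left(-183 \right)} = 25931 - 2 \left(-183\right) = 25931 - -366 = 25931 + 366 = 26297$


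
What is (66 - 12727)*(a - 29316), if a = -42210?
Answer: 905590686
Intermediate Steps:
(66 - 12727)*(a - 29316) = (66 - 12727)*(-42210 - 29316) = -12661*(-71526) = 905590686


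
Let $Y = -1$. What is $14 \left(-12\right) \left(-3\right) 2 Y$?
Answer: $-1008$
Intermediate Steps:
$14 \left(-12\right) \left(-3\right) 2 Y = 14 \left(-12\right) \left(-3\right) 2 \left(-1\right) = - 168 \left(\left(-6\right) \left(-1\right)\right) = \left(-168\right) 6 = -1008$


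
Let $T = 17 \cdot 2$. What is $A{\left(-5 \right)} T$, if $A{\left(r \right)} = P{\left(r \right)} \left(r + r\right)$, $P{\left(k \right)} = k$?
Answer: $1700$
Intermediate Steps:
$T = 34$
$A{\left(r \right)} = 2 r^{2}$ ($A{\left(r \right)} = r \left(r + r\right) = r 2 r = 2 r^{2}$)
$A{\left(-5 \right)} T = 2 \left(-5\right)^{2} \cdot 34 = 2 \cdot 25 \cdot 34 = 50 \cdot 34 = 1700$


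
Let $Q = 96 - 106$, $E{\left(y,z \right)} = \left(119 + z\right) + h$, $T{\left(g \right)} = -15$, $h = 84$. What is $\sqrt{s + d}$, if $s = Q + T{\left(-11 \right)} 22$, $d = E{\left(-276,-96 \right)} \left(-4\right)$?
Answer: $16 i \sqrt{3} \approx 27.713 i$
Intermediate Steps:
$E{\left(y,z \right)} = 203 + z$ ($E{\left(y,z \right)} = \left(119 + z\right) + 84 = 203 + z$)
$Q = -10$
$d = -428$ ($d = \left(203 - 96\right) \left(-4\right) = 107 \left(-4\right) = -428$)
$s = -340$ ($s = -10 - 330 = -340$)
$\sqrt{s + d} = \sqrt{-340 - 428} = \sqrt{-768} = 16 i \sqrt{3}$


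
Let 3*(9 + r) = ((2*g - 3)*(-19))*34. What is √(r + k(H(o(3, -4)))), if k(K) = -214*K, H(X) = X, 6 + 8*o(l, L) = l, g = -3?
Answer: 3*√893/2 ≈ 44.825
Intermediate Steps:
o(l, L) = -¾ + l/8
r = 1929 (r = -9 + (((2*(-3) - 3)*(-19))*34)/3 = -9 + (((-6 - 3)*(-19))*34)/3 = -9 + (-9*(-19)*34)/3 = -9 + (171*34)/3 = -9 + (⅓)*5814 = -9 + 1938 = 1929)
√(r + k(H(o(3, -4)))) = √(1929 - 214*(-¾ + (⅛)*3)) = √(1929 - 214*(-¾ + 3/8)) = √(1929 - 214*(-3/8)) = √(1929 + 321/4) = √(8037/4) = 3*√893/2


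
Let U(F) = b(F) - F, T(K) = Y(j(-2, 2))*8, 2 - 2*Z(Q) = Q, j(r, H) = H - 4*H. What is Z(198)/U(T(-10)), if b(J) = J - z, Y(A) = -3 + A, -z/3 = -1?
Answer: 98/3 ≈ 32.667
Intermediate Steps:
z = 3 (z = -3*(-1) = 3)
j(r, H) = -3*H
Z(Q) = 1 - Q/2
b(J) = -3 + J (b(J) = J - 1*3 = J - 3 = -3 + J)
T(K) = -72 (T(K) = (-3 - 3*2)*8 = (-3 - 6)*8 = -9*8 = -72)
U(F) = -3 (U(F) = (-3 + F) - F = -3)
Z(198)/U(T(-10)) = (1 - 1/2*198)/(-3) = (1 - 99)*(-1/3) = -98*(-1/3) = 98/3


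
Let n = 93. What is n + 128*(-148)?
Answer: -18851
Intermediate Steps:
n + 128*(-148) = 93 + 128*(-148) = 93 - 18944 = -18851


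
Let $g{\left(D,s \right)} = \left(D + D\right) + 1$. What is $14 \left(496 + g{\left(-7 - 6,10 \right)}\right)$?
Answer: $6594$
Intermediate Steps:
$g{\left(D,s \right)} = 1 + 2 D$ ($g{\left(D,s \right)} = 2 D + 1 = 1 + 2 D$)
$14 \left(496 + g{\left(-7 - 6,10 \right)}\right) = 14 \left(496 + \left(1 + 2 \left(-7 - 6\right)\right)\right) = 14 \left(496 + \left(1 + 2 \left(-13\right)\right)\right) = 14 \left(496 + \left(1 - 26\right)\right) = 14 \left(496 - 25\right) = 14 \cdot 471 = 6594$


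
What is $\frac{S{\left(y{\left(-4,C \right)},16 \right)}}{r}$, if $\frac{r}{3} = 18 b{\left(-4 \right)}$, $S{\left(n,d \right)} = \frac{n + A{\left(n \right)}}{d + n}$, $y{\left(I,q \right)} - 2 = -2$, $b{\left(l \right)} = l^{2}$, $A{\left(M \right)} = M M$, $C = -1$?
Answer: $0$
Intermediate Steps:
$A{\left(M \right)} = M^{2}$
$y{\left(I,q \right)} = 0$ ($y{\left(I,q \right)} = 2 - 2 = 0$)
$S{\left(n,d \right)} = \frac{n + n^{2}}{d + n}$
$r = 864$ ($r = 3 \cdot 18 \left(-4\right)^{2} = 3 \cdot 18 \cdot 16 = 3 \cdot 288 = 864$)
$\frac{S{\left(y{\left(-4,C \right)},16 \right)}}{r} = \frac{0 \frac{1}{16 + 0} \left(1 + 0\right)}{864} = 0 \cdot \frac{1}{16} \cdot 1 \cdot \frac{1}{864} = 0 \cdot \frac{1}{864} = 0$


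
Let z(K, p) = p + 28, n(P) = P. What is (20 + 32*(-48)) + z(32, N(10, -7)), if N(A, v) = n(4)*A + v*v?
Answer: -1399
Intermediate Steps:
N(A, v) = v**2 + 4*A (N(A, v) = 4*A + v*v = 4*A + v**2 = v**2 + 4*A)
z(K, p) = 28 + p
(20 + 32*(-48)) + z(32, N(10, -7)) = (20 + 32*(-48)) + (28 + ((-7)**2 + 4*10)) = (20 - 1536) + (28 + (49 + 40)) = -1516 + (28 + 89) = -1516 + 117 = -1399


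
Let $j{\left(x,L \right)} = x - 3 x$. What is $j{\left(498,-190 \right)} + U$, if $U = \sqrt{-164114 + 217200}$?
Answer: $-996 + \sqrt{53086} \approx -765.6$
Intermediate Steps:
$j{\left(x,L \right)} = - 2 x$
$U = \sqrt{53086} \approx 230.4$
$j{\left(498,-190 \right)} + U = \left(-2\right) 498 + \sqrt{53086} = -996 + \sqrt{53086}$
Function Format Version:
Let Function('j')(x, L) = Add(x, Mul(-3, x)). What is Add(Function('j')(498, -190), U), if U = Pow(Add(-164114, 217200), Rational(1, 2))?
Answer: Add(-996, Pow(53086, Rational(1, 2))) ≈ -765.60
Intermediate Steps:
Function('j')(x, L) = Mul(-2, x)
U = Pow(53086, Rational(1, 2)) ≈ 230.40
Add(Function('j')(498, -190), U) = Add(Mul(-2, 498), Pow(53086, Rational(1, 2))) = Add(-996, Pow(53086, Rational(1, 2)))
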